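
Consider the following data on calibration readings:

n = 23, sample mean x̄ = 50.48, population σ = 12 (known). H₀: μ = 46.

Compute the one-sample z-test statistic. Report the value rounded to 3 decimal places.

SE = σ/√n = 12/√23 = 2.5022
z = (x̄−μ₀)/SE = (50.48−46)/2.5022 = 1.7904

test statistic = 1.790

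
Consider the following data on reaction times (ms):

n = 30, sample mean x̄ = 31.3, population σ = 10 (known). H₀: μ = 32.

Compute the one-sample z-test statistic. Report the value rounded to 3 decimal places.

SE = σ/√n = 10/√30 = 1.8257
z = (x̄−μ₀)/SE = (31.3−32)/1.8257 = -0.3834

test statistic = -0.383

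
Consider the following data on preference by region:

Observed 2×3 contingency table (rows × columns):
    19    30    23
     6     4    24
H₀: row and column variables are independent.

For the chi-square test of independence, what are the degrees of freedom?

df = (r−1)(c−1) = (2−1)·(3−1) = 2

degrees of freedom = 2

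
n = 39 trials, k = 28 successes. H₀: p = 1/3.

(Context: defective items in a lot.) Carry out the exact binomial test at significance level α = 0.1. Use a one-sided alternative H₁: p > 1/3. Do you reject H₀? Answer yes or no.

reject H₀: yes

Exact binomial: n=39, k=28, p₀=1/3=0.3333
P(X≥28) from Σ C(n,i)·p₀^i·(1−p₀)^(n−i)
p-value (one-sided, H₁ greater) = 0.00000
At α=0.1: p < α → reject H₀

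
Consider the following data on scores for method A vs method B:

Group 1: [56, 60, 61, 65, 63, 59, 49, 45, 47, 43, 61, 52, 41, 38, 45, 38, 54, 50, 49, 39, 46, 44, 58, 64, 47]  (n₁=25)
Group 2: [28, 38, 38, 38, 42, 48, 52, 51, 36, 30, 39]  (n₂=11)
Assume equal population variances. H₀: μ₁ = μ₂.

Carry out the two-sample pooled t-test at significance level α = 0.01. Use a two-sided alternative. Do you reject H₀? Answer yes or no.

reject H₀: yes

x̄₁=50.960, s₁=8.590, n₁=25
x̄₂=40.000, s₂=7.785, n₂=11
s_p² = [24·8.590² + 10·7.785²]/34 = 69.9106
SE = √(s_p²·(1/25+1/11)) = 3.0252
t = (50.960−40.000)/3.0252 = 3.6229
df = 34
p-value (two-sided) = 0.00094
At α=0.01: p < α → reject H₀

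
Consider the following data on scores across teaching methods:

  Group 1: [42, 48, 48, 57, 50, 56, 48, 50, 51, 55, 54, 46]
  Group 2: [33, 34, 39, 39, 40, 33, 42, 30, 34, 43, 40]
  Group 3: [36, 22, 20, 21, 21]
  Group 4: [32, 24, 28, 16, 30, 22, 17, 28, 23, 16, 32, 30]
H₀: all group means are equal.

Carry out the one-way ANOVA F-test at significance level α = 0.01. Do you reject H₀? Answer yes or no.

Group means [50.42, 37.00, 24.00, 24.83], grand mean 35.750
SSB = Σnᵢ(x̄ᵢ−x̄)² = 4718.917; SSW = ΣΣ(x−x̄ᵢ)² = 990.583
MSB = 4718.917/3 = 1572.9722; MSW = 990.583/36 = 27.5162
F = MSB/MSW = 57.1653
df = (3, 36)
p-value (upper-tail) = 0.00000
At α=0.01: p < α → reject H₀

reject H₀: yes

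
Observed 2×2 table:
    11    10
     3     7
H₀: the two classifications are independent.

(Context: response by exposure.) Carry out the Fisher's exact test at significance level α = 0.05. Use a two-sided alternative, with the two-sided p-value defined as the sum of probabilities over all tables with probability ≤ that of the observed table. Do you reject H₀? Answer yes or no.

reject H₀: no

Margins: r₁=21, r₂=10, c₁=14, c₂=17, n=31
p_obs = C(21,11)·C(10,3)/C(31,14); sum pmf over tables with pmf ≤ p_obs
p-value (two-sided) = 0.28022
At α=0.05: p ≥ α → fail to reject H₀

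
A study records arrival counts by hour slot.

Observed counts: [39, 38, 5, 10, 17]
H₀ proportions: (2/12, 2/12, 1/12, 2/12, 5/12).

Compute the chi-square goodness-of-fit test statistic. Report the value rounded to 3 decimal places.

test statistic = 68.831

n = 109; E_i = n·p_i = [18.17, 18.17, 9.08, 18.17, 45.42]
χ² = (39−18.17)²/18.17 + (38−18.17)²/18.17 + (5−9.08)²/9.08 + (10−18.17)²/18.17 + (17−45.42)²/45.42 = 68.8312
df = 4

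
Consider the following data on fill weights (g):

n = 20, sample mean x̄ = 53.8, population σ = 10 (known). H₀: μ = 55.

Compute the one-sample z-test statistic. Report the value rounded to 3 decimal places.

SE = σ/√n = 10/√20 = 2.2361
z = (x̄−μ₀)/SE = (53.8−55)/2.2361 = -0.5367

test statistic = -0.537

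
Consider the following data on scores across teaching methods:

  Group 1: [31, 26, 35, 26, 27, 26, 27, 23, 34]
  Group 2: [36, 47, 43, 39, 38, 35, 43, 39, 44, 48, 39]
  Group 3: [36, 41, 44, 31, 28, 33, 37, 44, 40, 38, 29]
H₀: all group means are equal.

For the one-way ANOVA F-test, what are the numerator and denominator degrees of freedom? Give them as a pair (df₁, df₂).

degrees of freedom = [2, 28]

k = 3 groups, N = 31 total
df = (k−1, N−k) = (3−1, 31−3) = (2, 28)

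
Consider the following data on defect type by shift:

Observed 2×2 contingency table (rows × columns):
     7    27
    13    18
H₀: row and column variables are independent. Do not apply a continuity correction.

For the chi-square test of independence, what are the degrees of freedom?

degrees of freedom = 1

df = (r−1)(c−1) = (2−1)·(2−1) = 1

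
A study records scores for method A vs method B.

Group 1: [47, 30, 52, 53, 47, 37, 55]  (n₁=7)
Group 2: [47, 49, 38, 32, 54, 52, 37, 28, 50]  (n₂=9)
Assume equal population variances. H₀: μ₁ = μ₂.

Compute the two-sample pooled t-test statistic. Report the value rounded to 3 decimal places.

x̄₁=45.857, s₁=9.173, n₁=7
x̄₂=43.000, s₂=9.421, n₂=9
s_p² = [6·9.173² + 8·9.421²]/14 = 86.7755
SE = √(s_p²·(1/7+1/9)) = 4.6945
t = (45.857−43.000)/4.6945 = 0.6086
df = 14

test statistic = 0.609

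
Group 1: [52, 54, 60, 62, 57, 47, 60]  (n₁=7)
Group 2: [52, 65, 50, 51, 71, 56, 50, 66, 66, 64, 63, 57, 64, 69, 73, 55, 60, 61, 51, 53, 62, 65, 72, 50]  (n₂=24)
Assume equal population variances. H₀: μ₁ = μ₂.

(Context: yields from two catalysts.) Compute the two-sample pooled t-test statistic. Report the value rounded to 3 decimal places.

x̄₁=56.000, s₁=5.323, n₁=7
x̄₂=60.250, s₂=7.537, n₂=24
s_p² = [6·5.323² + 23·7.537²]/29 = 50.9138
SE = √(s_p²·(1/7+1/24)) = 3.0651
t = (56.000−60.250)/3.0651 = -1.3866
df = 29

test statistic = -1.387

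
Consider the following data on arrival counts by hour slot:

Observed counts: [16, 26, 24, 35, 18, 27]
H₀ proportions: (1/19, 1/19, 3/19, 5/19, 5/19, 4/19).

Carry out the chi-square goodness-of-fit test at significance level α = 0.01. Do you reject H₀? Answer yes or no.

n = 146; E_i = n·p_i = [7.68, 7.68, 23.05, 38.42, 38.42, 30.74]
χ² = (16−7.68)²/7.68 + (26−7.68)²/7.68 + (24−23.05)²/23.05 + (35−38.42)²/38.42 + (18−38.42)²/38.42 + (27−30.74)²/30.74 = 64.3079
df = 5
p-value (upper-tail) = 0.00000
At α=0.01: p < α → reject H₀

reject H₀: yes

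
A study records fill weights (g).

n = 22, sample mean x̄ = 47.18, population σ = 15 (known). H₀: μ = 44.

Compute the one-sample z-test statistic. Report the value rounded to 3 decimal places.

test statistic = 0.994

SE = σ/√n = 15/√22 = 3.1980
z = (x̄−μ₀)/SE = (47.18−44)/3.1980 = 0.9944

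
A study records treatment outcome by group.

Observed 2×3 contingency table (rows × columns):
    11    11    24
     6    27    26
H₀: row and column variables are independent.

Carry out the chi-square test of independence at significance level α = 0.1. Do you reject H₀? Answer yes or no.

Row totals [46, 59], col totals [17, 38, 50], n=105
χ² = (11−7.45)²/7.45 + (11−16.65)²/16.65 + (24−21.90)²/21.90 + (6−9.55)²/9.55 + (27−21.35)²/21.35 + (26−28.10)²/28.10 = 6.7819
df = 2
p-value (upper-tail) = 0.03368
At α=0.1: p < α → reject H₀

reject H₀: yes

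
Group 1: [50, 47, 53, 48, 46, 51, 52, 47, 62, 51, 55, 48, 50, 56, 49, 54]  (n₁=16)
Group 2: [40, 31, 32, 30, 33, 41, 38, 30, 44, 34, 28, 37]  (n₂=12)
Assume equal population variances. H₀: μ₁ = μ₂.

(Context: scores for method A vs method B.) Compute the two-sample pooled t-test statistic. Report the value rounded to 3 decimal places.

x̄₁=51.188, s₁=4.135, n₁=16
x̄₂=34.833, s₂=5.078, n₂=12
s_p² = [15·4.135² + 11·5.078²]/26 = 20.7732
SE = √(s_p²·(1/16+1/12)) = 1.7405
t = (51.188−34.833)/1.7405 = 9.3961
df = 26

test statistic = 9.396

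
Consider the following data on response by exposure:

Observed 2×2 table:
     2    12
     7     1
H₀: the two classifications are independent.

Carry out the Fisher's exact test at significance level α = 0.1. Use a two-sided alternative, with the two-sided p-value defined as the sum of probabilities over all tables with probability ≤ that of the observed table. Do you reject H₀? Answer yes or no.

Margins: r₁=14, r₂=8, c₁=9, c₂=13, n=22
p_obs = C(14,2)·C(8,7)/C(22,9); sum pmf over tables with pmf ≤ p_obs
p-value (two-sided) = 0.00149
At α=0.1: p < α → reject H₀

reject H₀: yes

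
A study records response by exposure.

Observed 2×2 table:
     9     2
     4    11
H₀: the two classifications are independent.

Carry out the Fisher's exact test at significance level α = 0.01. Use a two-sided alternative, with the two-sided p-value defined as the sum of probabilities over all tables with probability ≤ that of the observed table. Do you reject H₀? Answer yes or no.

Margins: r₁=11, r₂=15, c₁=13, c₂=13, n=26
p_obs = C(11,9)·C(15,4)/C(26,13); sum pmf over tables with pmf ≤ p_obs
p-value (two-sided) = 0.01542
At α=0.01: p ≥ α → fail to reject H₀

reject H₀: no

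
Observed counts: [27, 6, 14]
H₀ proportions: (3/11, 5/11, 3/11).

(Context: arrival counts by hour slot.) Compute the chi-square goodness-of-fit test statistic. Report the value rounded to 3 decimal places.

n = 47; E_i = n·p_i = [12.82, 21.36, 12.82]
χ² = (27−12.82)²/12.82 + (6−21.36)²/21.36 + (14−12.82)²/12.82 = 26.8482
df = 2

test statistic = 26.848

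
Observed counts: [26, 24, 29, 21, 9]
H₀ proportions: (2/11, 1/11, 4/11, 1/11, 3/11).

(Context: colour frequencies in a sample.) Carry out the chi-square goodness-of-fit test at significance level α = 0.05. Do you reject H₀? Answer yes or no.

n = 109; E_i = n·p_i = [19.82, 9.91, 39.64, 9.91, 29.73]
χ² = (26−19.82)²/19.82 + (24−9.91)²/9.91 + (29−39.64)²/39.64 + (21−9.91)²/9.91 + (9−29.73)²/29.73 = 51.6858
df = 4
p-value (upper-tail) = 0.00000
At α=0.05: p < α → reject H₀

reject H₀: yes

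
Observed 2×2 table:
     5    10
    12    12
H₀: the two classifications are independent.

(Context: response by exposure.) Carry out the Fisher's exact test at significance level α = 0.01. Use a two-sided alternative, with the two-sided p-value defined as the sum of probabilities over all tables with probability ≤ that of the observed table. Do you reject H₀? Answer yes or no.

reject H₀: no

Margins: r₁=15, r₂=24, c₁=17, c₂=22, n=39
p_obs = C(15,5)·C(24,12)/C(39,17); sum pmf over tables with pmf ≤ p_obs
p-value (two-sided) = 0.34287
At α=0.01: p ≥ α → fail to reject H₀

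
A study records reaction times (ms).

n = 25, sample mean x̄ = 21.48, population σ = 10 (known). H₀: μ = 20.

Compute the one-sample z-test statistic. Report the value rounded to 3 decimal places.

test statistic = 0.740

SE = σ/√n = 10/√25 = 2.0000
z = (x̄−μ₀)/SE = (21.48−20)/2.0000 = 0.7400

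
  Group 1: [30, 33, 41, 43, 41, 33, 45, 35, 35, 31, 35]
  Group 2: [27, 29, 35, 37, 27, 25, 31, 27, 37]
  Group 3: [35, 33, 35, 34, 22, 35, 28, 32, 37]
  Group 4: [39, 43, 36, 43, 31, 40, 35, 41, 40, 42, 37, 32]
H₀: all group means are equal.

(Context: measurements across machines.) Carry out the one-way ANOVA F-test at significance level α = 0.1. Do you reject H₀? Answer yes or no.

Group means [36.55, 30.56, 32.33, 38.25], grand mean 34.805
SSB = Σnᵢ(x̄ᵢ−x̄)² = 393.240; SSW = ΣΣ(x−x̄ᵢ)² = 787.199
MSB = 393.240/3 = 131.0798; MSW = 787.199/37 = 21.2757
F = MSB/MSW = 6.1610
df = (3, 37)
p-value (upper-tail) = 0.00167
At α=0.1: p < α → reject H₀

reject H₀: yes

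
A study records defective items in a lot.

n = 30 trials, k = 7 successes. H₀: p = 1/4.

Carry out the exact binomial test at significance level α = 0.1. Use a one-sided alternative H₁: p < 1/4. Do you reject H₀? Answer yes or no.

reject H₀: no

Exact binomial: n=30, k=7, p₀=1/4=0.2500
P(X≤7) from Σ C(n,i)·p₀^i·(1−p₀)^(n−i)
p-value (one-sided, H₁ less) = 0.51429
At α=0.1: p ≥ α → fail to reject H₀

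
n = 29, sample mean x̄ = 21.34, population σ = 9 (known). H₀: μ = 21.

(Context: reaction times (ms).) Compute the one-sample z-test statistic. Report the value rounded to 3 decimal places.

SE = σ/√n = 9/√29 = 1.6713
z = (x̄−μ₀)/SE = (21.34−21)/1.6713 = 0.2034

test statistic = 0.203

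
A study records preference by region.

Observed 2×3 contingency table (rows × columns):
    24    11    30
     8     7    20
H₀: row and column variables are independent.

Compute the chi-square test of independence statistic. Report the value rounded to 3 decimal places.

test statistic = 2.076

Row totals [65, 35], col totals [32, 18, 50], n=100
χ² = (24−20.80)²/20.80 + (11−11.70)²/11.70 + (30−32.50)²/32.50 + (8−11.20)²/11.20 + (7−6.30)²/6.30 + (20−17.50)²/17.50 = 2.0757
df = 2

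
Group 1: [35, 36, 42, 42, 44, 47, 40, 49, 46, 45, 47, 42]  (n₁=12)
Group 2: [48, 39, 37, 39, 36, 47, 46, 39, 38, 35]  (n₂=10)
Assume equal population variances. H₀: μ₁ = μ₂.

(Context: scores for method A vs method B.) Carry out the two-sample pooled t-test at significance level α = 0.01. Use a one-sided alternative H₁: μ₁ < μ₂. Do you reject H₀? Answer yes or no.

reject H₀: no

x̄₁=42.917, s₁=4.337, n₁=12
x̄₂=40.400, s₂=4.766, n₂=10
s_p² = [11·4.337² + 9·4.766²]/20 = 20.5658
SE = √(s_p²·(1/12+1/10)) = 1.9418
t = (42.917−40.400)/1.9418 = 1.2961
df = 20
p-value (one-sided, H₁ less) = 0.89515
At α=0.01: p ≥ α → fail to reject H₀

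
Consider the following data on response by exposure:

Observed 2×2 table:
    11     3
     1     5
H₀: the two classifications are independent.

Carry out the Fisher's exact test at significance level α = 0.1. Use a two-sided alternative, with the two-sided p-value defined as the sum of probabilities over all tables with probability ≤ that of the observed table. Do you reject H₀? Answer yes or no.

Margins: r₁=14, r₂=6, c₁=12, c₂=8, n=20
p_obs = C(14,11)·C(6,1)/C(20,12); sum pmf over tables with pmf ≤ p_obs
p-value (two-sided) = 0.01806
At α=0.1: p < α → reject H₀

reject H₀: yes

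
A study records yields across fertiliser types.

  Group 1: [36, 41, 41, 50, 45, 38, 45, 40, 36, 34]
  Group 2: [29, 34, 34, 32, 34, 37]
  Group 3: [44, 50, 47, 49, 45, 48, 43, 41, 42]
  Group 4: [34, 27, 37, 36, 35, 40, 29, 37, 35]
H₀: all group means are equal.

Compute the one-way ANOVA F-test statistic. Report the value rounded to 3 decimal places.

Group means [40.60, 33.33, 45.44, 34.44], grand mean 38.971
SSB = Σnᵢ(x̄ᵢ−x̄)² = 778.793; SSW = ΣΣ(x−x̄ᵢ)² = 470.178
MSB = 778.793/3 = 259.5976; MSW = 470.178/30 = 15.6726
F = MSB/MSW = 16.5638
df = (3, 30)

test statistic = 16.564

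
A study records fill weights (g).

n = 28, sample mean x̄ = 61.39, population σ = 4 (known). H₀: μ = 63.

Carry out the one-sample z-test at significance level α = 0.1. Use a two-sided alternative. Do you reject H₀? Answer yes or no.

reject H₀: yes

SE = σ/√n = 4/√28 = 0.7559
z = (x̄−μ₀)/SE = (61.39−63)/0.7559 = -2.1298
p-value (two-sided) = 0.03319
At α=0.1: p < α → reject H₀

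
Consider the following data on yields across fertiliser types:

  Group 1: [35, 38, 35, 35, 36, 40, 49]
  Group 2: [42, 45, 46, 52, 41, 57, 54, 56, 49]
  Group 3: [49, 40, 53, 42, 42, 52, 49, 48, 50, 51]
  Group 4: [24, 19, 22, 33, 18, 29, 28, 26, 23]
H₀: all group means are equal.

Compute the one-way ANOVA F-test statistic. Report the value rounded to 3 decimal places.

test statistic = 43.663

Group means [38.29, 49.11, 47.60, 24.67], grand mean 40.229
SSB = Σnᵢ(x̄ᵢ−x̄)² = 3459.454; SSW = ΣΣ(x−x̄ᵢ)² = 818.717
MSB = 3459.454/3 = 1153.1513; MSW = 818.717/31 = 26.4102
F = MSB/MSW = 43.6630
df = (3, 31)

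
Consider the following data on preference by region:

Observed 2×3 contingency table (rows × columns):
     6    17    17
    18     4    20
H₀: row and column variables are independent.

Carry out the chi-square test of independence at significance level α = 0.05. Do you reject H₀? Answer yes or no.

Row totals [40, 42], col totals [24, 21, 37], n=82
χ² = (6−11.71)²/11.71 + (17−10.24)²/10.24 + (17−18.05)²/18.05 + (18−12.29)²/12.29 + (4−10.76)²/10.76 + (20−18.95)²/18.95 = 14.2506
df = 2
p-value (upper-tail) = 0.00080
At α=0.05: p < α → reject H₀

reject H₀: yes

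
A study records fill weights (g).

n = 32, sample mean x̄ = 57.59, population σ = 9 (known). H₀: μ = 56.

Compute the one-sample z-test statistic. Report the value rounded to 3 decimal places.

test statistic = 0.999

SE = σ/√n = 9/√32 = 1.5910
z = (x̄−μ₀)/SE = (57.59−56)/1.5910 = 0.9994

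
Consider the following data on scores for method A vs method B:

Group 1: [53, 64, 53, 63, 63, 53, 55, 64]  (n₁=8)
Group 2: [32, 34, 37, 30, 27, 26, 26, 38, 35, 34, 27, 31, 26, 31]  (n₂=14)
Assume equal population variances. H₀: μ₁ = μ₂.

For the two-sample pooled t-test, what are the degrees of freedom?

degrees of freedom = 20

df = n₁ + n₂ − 2 = 8 + 14 − 2 = 20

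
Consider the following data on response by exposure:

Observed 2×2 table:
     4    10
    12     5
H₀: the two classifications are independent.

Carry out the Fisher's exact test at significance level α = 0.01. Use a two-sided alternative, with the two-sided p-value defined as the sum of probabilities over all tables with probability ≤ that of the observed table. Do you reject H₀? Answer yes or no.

reject H₀: no

Margins: r₁=14, r₂=17, c₁=16, c₂=15, n=31
p_obs = C(14,4)·C(17,12)/C(31,16); sum pmf over tables with pmf ≤ p_obs
p-value (two-sided) = 0.03195
At α=0.01: p ≥ α → fail to reject H₀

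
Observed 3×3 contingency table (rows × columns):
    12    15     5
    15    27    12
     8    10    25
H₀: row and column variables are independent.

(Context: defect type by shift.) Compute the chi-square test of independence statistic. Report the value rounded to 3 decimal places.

test statistic = 20.364

Row totals [32, 54, 43], col totals [35, 52, 42], n=129
χ² = (12−8.68)²/8.68 + (15−12.90)²/12.90 + (5−10.42)²/10.42 + (15−14.65)²/14.65 + (27−21.77)²/21.77 + (12−17.58)²/17.58 + (8−11.67)²/11.67 + (10−17.33)²/17.33 + (25−14.00)²/14.00 = 20.3640
df = 4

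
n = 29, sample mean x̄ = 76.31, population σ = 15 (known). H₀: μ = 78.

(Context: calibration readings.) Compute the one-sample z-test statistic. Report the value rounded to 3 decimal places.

SE = σ/√n = 15/√29 = 2.7854
z = (x̄−μ₀)/SE = (76.31−78)/2.7854 = -0.6067

test statistic = -0.607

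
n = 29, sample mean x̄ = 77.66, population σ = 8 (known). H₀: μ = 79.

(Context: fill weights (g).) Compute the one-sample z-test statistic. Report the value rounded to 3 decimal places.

test statistic = -0.902

SE = σ/√n = 8/√29 = 1.4856
z = (x̄−μ₀)/SE = (77.66−79)/1.4856 = -0.9020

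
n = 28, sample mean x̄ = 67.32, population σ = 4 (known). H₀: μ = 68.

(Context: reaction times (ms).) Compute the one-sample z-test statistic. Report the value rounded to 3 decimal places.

SE = σ/√n = 4/√28 = 0.7559
z = (x̄−μ₀)/SE = (67.32−68)/0.7559 = -0.8996

test statistic = -0.900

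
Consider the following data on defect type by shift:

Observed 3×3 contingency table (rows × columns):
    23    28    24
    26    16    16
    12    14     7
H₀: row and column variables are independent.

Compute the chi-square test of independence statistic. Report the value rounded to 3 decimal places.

Row totals [75, 58, 33], col totals [61, 58, 47], n=166
χ² = (23−27.56)²/27.56 + (28−26.20)²/26.20 + (24−21.23)²/21.23 + (26−21.31)²/21.31 + (16−20.27)²/20.27 + (16−16.42)²/16.42 + (12−12.13)²/12.13 + (14−11.53)²/11.53 + (7−9.34)²/9.34 = 4.2948
df = 4

test statistic = 4.295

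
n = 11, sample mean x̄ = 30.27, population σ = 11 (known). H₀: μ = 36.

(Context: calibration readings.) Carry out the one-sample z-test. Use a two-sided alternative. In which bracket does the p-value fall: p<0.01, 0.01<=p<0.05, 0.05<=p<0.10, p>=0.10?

p-value bracket: 0.05<=p<0.10

SE = σ/√n = 11/√11 = 3.3166
z = (x̄−μ₀)/SE = (30.27−36)/3.3166 = -1.7277
p-value (two-sided) = 0.08405
→ bracket: 0.05<=p<0.10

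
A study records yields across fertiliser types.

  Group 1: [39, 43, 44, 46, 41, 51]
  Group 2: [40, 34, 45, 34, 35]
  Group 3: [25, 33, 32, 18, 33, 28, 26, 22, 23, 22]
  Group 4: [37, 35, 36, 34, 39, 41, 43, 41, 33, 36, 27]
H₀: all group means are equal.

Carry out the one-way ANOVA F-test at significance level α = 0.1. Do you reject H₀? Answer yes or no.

Group means [44.00, 37.60, 26.20, 36.55], grand mean 34.875
SSB = Σnᵢ(x̄ᵢ−x̄)² = 1319.973; SSW = ΣΣ(x−x̄ᵢ)² = 625.527
MSB = 1319.973/3 = 439.9909; MSW = 625.527/28 = 22.3403
F = MSB/MSW = 19.6950
df = (3, 28)
p-value (upper-tail) = 0.00000
At α=0.1: p < α → reject H₀

reject H₀: yes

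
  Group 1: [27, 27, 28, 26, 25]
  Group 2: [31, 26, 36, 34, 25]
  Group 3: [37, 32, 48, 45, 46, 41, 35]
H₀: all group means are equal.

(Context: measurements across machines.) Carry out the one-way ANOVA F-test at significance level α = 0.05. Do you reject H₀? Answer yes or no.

reject H₀: yes

Group means [26.60, 30.40, 40.57], grand mean 33.471
SSB = Σnᵢ(x̄ᵢ−x̄)² = 636.121; SSW = ΣΣ(x−x̄ᵢ)² = 320.114
MSB = 636.121/2 = 318.0605; MSW = 320.114/14 = 22.8653
F = MSB/MSW = 13.9102
df = (2, 14)
p-value (upper-tail) = 0.00047
At α=0.05: p < α → reject H₀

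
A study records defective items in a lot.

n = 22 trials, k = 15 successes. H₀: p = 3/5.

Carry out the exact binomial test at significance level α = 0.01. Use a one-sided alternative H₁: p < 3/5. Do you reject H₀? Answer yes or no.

Exact binomial: n=22, k=15, p₀=3/5=0.6000
P(X≤15) from Σ C(n,i)·p₀^i·(1−p₀)^(n−i)
p-value (one-sided, H₁ less) = 0.84156
At α=0.01: p ≥ α → fail to reject H₀

reject H₀: no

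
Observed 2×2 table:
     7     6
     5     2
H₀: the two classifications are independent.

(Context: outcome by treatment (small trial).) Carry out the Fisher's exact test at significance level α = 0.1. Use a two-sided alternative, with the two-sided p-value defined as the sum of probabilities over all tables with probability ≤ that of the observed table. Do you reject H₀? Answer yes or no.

reject H₀: no

Margins: r₁=13, r₂=7, c₁=12, c₂=8, n=20
p_obs = C(13,7)·C(7,5)/C(20,12); sum pmf over tables with pmf ≤ p_obs
p-value (two-sided) = 0.64241
At α=0.1: p ≥ α → fail to reject H₀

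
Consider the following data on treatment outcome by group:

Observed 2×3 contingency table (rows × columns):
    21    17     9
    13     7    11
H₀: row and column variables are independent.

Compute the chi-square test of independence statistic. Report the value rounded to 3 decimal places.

Row totals [47, 31], col totals [34, 24, 20], n=78
χ² = (21−20.49)²/20.49 + (17−14.46)²/14.46 + (9−12.05)²/12.05 + (13−13.51)²/13.51 + (7−9.54)²/9.54 + (11−7.95)²/7.95 = 3.0973
df = 2

test statistic = 3.097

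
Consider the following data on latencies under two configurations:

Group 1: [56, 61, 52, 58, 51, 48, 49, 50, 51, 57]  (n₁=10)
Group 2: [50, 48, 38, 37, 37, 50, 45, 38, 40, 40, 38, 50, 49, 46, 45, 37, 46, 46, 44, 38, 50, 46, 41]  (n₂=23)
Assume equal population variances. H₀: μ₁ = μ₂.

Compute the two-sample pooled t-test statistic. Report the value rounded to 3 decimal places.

x̄₁=53.300, s₁=4.373, n₁=10
x̄₂=43.435, s₂=4.897, n₂=23
s_p² = [9·4.373² + 22·4.897²]/31 = 22.5727
SE = √(s_p²·(1/10+1/23)) = 1.7996
t = (53.300−43.435)/1.7996 = 5.4818
df = 31

test statistic = 5.482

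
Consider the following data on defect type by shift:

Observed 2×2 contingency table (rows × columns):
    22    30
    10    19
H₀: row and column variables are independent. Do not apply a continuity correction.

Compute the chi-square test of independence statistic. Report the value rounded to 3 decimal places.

Row totals [52, 29], col totals [32, 49], n=81
χ² = (22−20.54)²/20.54 + (30−31.46)²/31.46 + (10−11.46)²/11.46 + (19−17.54)²/17.54 = 0.4770
df = 1

test statistic = 0.477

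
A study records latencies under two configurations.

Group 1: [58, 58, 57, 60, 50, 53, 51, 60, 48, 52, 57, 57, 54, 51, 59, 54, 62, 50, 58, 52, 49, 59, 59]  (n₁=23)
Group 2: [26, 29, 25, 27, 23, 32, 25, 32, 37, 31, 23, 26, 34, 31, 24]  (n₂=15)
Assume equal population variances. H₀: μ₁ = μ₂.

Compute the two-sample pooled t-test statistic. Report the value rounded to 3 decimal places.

x̄₁=55.130, s₁=4.137, n₁=23
x̄₂=28.333, s₂=4.304, n₂=15
s_p² = [22·4.137² + 14·4.304²]/36 = 17.6651
SE = √(s_p²·(1/23+1/15)) = 1.3949
t = (55.130−28.333)/1.3949 = 19.2109
df = 36

test statistic = 19.211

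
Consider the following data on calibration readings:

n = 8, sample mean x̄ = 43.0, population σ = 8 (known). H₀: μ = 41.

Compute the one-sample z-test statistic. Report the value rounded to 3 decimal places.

SE = σ/√n = 8/√8 = 2.8284
z = (x̄−μ₀)/SE = (43.0−41)/2.8284 = 0.7071

test statistic = 0.707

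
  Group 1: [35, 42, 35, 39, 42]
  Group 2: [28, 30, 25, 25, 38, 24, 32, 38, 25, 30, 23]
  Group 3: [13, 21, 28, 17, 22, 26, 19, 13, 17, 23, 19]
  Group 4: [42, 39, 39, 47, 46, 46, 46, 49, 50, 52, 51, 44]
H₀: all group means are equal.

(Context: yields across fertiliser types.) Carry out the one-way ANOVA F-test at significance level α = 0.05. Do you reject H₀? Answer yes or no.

Group means [38.60, 28.91, 19.82, 45.92], grand mean 32.821
SSB = Σnᵢ(x̄ᵢ−x̄)² = 4253.081; SSW = ΣΣ(x−x̄ᵢ)² = 768.662
MSB = 4253.081/3 = 1417.6938; MSW = 768.662/35 = 21.9618
F = MSB/MSW = 64.5528
df = (3, 35)
p-value (upper-tail) = 0.00000
At α=0.05: p < α → reject H₀

reject H₀: yes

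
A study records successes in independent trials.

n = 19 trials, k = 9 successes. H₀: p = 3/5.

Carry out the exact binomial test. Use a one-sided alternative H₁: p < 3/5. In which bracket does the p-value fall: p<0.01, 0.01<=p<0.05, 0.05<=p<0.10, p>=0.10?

Exact binomial: n=19, k=9, p₀=3/5=0.6000
P(X≤9) from Σ C(n,i)·p₀^i·(1−p₀)^(n−i)
p-value (one-sided, H₁ less) = 0.18609
→ bracket: p>=0.10

p-value bracket: p>=0.10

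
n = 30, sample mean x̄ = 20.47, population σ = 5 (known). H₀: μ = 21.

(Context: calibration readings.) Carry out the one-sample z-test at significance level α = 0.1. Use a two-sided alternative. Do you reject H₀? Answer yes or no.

reject H₀: no

SE = σ/√n = 5/√30 = 0.9129
z = (x̄−μ₀)/SE = (20.47−21)/0.9129 = -0.5806
p-value (two-sided) = 0.56152
At α=0.1: p ≥ α → fail to reject H₀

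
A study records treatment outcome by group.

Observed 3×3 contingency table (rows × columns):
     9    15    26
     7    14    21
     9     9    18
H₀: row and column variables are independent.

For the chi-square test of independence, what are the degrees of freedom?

df = (r−1)(c−1) = (3−1)·(3−1) = 4

degrees of freedom = 4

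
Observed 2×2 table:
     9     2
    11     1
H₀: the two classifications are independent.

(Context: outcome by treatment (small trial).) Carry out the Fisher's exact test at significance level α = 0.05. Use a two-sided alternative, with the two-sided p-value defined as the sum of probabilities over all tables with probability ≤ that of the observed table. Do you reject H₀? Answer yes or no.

Margins: r₁=11, r₂=12, c₁=20, c₂=3, n=23
p_obs = C(11,9)·C(12,11)/C(23,20); sum pmf over tables with pmf ≤ p_obs
p-value (two-sided) = 0.59006
At α=0.05: p ≥ α → fail to reject H₀

reject H₀: no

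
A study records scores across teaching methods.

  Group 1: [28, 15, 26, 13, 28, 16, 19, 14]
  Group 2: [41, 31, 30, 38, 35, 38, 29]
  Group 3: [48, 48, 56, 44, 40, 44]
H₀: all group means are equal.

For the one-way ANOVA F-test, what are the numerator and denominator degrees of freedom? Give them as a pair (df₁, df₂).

k = 3 groups, N = 21 total
df = (k−1, N−k) = (3−1, 21−3) = (2, 18)

degrees of freedom = [2, 18]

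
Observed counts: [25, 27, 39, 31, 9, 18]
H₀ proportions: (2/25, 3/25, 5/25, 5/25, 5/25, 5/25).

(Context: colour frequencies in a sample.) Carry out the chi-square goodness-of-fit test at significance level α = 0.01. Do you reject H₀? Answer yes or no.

n = 149; E_i = n·p_i = [11.92, 17.88, 29.80, 29.80, 29.80, 29.80]
χ² = (25−11.92)²/11.92 + (27−17.88)²/17.88 + (39−29.80)²/29.80 + (31−29.80)²/29.80 + (9−29.80)²/29.80 + (18−29.80)²/29.80 = 41.0839
df = 5
p-value (upper-tail) = 0.00000
At α=0.01: p < α → reject H₀

reject H₀: yes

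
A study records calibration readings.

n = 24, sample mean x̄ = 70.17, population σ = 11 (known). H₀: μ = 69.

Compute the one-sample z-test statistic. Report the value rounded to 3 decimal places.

test statistic = 0.521

SE = σ/√n = 11/√24 = 2.2454
z = (x̄−μ₀)/SE = (70.17−69)/2.2454 = 0.5211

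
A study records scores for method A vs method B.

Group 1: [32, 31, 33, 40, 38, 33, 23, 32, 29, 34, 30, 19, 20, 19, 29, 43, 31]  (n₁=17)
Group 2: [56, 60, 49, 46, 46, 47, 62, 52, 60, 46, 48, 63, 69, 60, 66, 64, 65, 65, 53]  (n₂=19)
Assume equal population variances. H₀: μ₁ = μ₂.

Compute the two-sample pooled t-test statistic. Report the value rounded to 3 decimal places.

test statistic = -10.534

x̄₁=30.353, s₁=6.928, n₁=17
x̄₂=56.684, s₂=7.952, n₂=19
s_p² = [16·6.928² + 18·7.952²]/34 = 56.0585
SE = √(s_p²·(1/17+1/19)) = 2.4996
t = (30.353−56.684)/2.4996 = -10.5342
df = 34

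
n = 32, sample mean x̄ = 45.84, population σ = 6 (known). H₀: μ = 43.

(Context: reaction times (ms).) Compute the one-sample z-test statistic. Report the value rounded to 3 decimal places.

test statistic = 2.678

SE = σ/√n = 6/√32 = 1.0607
z = (x̄−μ₀)/SE = (45.84−43)/1.0607 = 2.6776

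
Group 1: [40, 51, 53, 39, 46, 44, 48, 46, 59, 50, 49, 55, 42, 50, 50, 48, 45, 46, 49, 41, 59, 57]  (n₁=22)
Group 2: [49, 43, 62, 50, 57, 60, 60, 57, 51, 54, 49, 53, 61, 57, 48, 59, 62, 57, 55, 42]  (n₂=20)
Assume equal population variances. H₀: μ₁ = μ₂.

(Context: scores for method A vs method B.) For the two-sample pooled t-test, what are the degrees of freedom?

df = n₁ + n₂ − 2 = 22 + 20 − 2 = 40

degrees of freedom = 40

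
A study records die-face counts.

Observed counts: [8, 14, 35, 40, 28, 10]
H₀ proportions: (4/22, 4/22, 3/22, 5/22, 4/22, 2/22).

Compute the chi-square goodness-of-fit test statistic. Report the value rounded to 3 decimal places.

test statistic = 34.373

n = 135; E_i = n·p_i = [24.55, 24.55, 18.41, 30.68, 24.55, 12.27]
χ² = (8−24.55)²/24.55 + (14−24.55)²/24.55 + (35−18.41)²/18.41 + (40−30.68)²/30.68 + (28−24.55)²/24.55 + (10−12.27)²/12.27 = 34.3728
df = 5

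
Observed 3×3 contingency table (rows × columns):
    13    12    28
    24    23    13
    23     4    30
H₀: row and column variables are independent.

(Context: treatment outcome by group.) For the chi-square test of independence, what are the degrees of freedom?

df = (r−1)(c−1) = (3−1)·(3−1) = 4

degrees of freedom = 4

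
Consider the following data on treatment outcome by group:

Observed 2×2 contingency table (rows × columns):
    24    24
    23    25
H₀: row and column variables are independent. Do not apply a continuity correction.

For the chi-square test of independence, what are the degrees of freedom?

degrees of freedom = 1

df = (r−1)(c−1) = (2−1)·(2−1) = 1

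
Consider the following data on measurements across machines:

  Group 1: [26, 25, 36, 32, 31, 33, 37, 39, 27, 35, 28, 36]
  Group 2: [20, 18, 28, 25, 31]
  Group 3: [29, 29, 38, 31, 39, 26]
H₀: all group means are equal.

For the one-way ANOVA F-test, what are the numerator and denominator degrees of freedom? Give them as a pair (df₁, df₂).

degrees of freedom = [2, 20]

k = 3 groups, N = 23 total
df = (k−1, N−k) = (3−1, 23−3) = (2, 20)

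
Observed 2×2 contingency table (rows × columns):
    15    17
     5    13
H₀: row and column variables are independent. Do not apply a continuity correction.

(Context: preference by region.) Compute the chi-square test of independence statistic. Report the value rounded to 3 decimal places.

Row totals [32, 18], col totals [20, 30], n=50
χ² = (15−12.80)²/12.80 + (17−19.20)²/19.20 + (5−7.20)²/7.20 + (13−10.80)²/10.80 = 1.7506
df = 1

test statistic = 1.751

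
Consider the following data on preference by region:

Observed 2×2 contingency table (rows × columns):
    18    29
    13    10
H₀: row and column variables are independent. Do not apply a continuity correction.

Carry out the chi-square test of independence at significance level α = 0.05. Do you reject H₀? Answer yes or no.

reject H₀: no

Row totals [47, 23], col totals [31, 39], n=70
χ² = (18−20.81)²/20.81 + (29−26.19)²/26.19 + (13−10.19)²/10.19 + (10−12.81)²/12.81 = 2.0786
df = 1
p-value (upper-tail) = 0.14937
At α=0.05: p ≥ α → fail to reject H₀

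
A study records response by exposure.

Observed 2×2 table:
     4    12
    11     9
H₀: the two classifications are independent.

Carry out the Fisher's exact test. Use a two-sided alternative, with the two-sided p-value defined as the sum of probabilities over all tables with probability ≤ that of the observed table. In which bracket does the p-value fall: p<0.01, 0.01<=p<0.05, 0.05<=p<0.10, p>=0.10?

Margins: r₁=16, r₂=20, c₁=15, c₂=21, n=36
p_obs = C(16,4)·C(20,11)/C(36,15); sum pmf over tables with pmf ≤ p_obs
p-value (two-sided) = 0.09585
→ bracket: 0.05<=p<0.10

p-value bracket: 0.05<=p<0.10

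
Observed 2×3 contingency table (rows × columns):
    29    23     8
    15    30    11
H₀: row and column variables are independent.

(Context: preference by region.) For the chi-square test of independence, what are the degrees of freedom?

df = (r−1)(c−1) = (2−1)·(3−1) = 2

degrees of freedom = 2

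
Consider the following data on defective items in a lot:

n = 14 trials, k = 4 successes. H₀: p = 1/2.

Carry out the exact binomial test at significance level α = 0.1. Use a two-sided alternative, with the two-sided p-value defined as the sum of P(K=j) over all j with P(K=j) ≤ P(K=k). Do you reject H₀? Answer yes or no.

reject H₀: no

Exact binomial: n=14, k=4, p₀=1/2=0.5000
P(X=j) = C(n,j)·p₀^j·(1−p₀)^(n−j); p = Σ P(X=j) over j with P(X=j) ≤ P(X=4)
p-value (two-sided) = 0.17957
At α=0.1: p ≥ α → fail to reject H₀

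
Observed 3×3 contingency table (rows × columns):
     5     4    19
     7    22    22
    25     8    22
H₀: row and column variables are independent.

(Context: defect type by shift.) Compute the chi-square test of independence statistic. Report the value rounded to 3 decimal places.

Row totals [28, 51, 55], col totals [37, 34, 63], n=134
χ² = (5−7.73)²/7.73 + (4−7.10)²/7.10 + (19−13.16)²/13.16 + (7−14.08)²/14.08 + (22−12.94)²/12.94 + (22−23.98)²/23.98 + (25−15.19)²/15.19 + (8−13.96)²/13.96 + (22−25.86)²/25.86 = 24.4346
df = 4

test statistic = 24.435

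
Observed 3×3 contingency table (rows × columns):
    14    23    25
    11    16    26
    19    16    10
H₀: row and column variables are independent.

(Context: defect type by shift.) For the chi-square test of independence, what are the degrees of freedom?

df = (r−1)(c−1) = (3−1)·(3−1) = 4

degrees of freedom = 4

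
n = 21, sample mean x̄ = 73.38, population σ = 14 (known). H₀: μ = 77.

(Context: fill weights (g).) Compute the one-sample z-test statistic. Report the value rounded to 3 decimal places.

SE = σ/√n = 14/√21 = 3.0551
z = (x̄−μ₀)/SE = (73.38−77)/3.0551 = -1.1849

test statistic = -1.185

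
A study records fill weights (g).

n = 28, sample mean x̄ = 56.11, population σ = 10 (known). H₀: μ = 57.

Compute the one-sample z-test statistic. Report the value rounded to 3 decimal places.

SE = σ/√n = 10/√28 = 1.8898
z = (x̄−μ₀)/SE = (56.11−57)/1.8898 = -0.4709

test statistic = -0.471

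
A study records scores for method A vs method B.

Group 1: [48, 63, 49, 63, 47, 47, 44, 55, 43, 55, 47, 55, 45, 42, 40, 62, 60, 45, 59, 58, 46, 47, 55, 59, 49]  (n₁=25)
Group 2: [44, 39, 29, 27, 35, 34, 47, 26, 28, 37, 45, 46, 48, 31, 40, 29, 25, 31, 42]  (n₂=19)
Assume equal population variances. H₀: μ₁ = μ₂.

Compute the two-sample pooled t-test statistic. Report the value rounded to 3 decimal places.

x̄₁=51.320, s₁=7.134, n₁=25
x̄₂=35.947, s₂=7.785, n₂=19
s_p² = [24·7.134² + 18·7.785²]/42 = 55.0568
SE = √(s_p²·(1/25+1/19)) = 2.2583
t = (51.320−35.947)/2.2583 = 6.8071
df = 42

test statistic = 6.807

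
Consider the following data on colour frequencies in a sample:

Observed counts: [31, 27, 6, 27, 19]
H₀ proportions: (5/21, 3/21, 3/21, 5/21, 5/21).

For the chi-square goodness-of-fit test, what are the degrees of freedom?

df = k − 1 = 5 − 1 = 4

degrees of freedom = 4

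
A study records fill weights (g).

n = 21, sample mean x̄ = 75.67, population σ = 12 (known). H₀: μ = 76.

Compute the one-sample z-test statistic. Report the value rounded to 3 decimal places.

test statistic = -0.126

SE = σ/√n = 12/√21 = 2.6186
z = (x̄−μ₀)/SE = (75.67−76)/2.6186 = -0.1260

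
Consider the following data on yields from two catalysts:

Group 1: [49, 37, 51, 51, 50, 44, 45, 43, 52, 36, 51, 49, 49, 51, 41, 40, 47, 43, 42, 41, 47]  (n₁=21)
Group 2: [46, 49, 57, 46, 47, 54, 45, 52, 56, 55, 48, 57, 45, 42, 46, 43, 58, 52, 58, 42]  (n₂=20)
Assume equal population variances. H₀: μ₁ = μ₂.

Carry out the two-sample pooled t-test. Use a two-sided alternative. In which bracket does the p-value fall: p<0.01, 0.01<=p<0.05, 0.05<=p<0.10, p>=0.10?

x̄₁=45.667, s₁=4.923, n₁=21
x̄₂=49.900, s₂=5.619, n₂=20
s_p² = [20·4.923² + 19·5.619²]/39 = 27.8068
SE = √(s_p²·(1/21+1/20)) = 1.6476
t = (45.667−49.900)/1.6476 = -2.5694
df = 39
p-value (two-sided) = 0.01412
→ bracket: 0.01<=p<0.05

p-value bracket: 0.01<=p<0.05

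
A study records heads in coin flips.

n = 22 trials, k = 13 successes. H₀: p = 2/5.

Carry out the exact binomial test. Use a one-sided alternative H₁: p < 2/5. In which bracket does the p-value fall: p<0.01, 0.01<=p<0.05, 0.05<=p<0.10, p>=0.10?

p-value bracket: p>=0.10

Exact binomial: n=22, k=13, p₀=2/5=0.4000
P(X≤13) from Σ C(n,i)·p₀^i·(1−p₀)^(n−i)
p-value (one-sided, H₁ less) = 0.97853
→ bracket: p>=0.10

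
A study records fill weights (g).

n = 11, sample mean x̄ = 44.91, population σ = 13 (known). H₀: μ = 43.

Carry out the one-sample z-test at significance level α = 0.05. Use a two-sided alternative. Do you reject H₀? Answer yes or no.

reject H₀: no

SE = σ/√n = 13/√11 = 3.9196
z = (x̄−μ₀)/SE = (44.91−43)/3.9196 = 0.4873
p-value (two-sided) = 0.62605
At α=0.05: p ≥ α → fail to reject H₀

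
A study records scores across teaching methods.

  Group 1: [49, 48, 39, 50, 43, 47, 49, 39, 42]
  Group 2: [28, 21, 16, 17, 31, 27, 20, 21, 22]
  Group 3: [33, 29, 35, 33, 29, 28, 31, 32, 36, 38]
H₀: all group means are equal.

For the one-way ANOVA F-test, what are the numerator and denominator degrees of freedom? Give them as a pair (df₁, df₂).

k = 3 groups, N = 28 total
df = (k−1, N−k) = (3−1, 28−3) = (2, 25)

degrees of freedom = [2, 25]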